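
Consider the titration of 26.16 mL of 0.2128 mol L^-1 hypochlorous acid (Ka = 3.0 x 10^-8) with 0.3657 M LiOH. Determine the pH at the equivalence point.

n(HClO) = 0.2128 x 0.02616 = 0.005567 mol; V(LiOH) at equivalence = 0.005567/0.3657 = 0.01522 L.
At equivalence all the acid is converted to ClO-; total volume = 0.02616 + 0.01522 = 0.04138 L, so [ClO-] = 0.005567/0.04138 = 0.1345 M.
Kb = Kw/Ka = 1.0e-14 / 3.0 x 10^-8 = 3.33e-7.
[OH^-] = sqrt(Kb x [ClO-]) = sqrt(3.33e-7 x 0.1345) = 0.000212 M.
pOH = 3.67, so pH = 14.00 - 3.67 = 10.33.

10.33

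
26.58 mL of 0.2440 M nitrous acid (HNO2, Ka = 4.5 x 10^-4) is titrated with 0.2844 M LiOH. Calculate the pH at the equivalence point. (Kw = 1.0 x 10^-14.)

n(HNO2) = 0.2440 x 0.02658 = 0.006486 mol; V(LiOH) at equivalence = 0.006486/0.2844 = 0.02280 L.
At equivalence all the acid is converted to NO2-; total volume = 0.02658 + 0.02280 = 0.04938 L, so [NO2-] = 0.006486/0.04938 = 0.1313 M.
Kb = Kw/Ka = 1.0e-14 / 4.5 x 10^-4 = 2.22e-11.
[OH^-] = sqrt(Kb x [NO2-]) = sqrt(2.22e-11 x 0.1313) = 1.71e-6 M.
pOH = 5.77, so pH = 14.00 - 5.77 = 8.23.

8.23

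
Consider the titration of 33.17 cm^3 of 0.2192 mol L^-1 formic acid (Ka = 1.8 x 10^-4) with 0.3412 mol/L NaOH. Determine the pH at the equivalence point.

8.44

n(HCOOH) = 0.2192 x 0.03317 = 0.007271 mol; V(NaOH) at equivalence = 0.007271/0.3412 = 0.02131 L.
At equivalence all the acid is converted to HCOO-; total volume = 0.03317 + 0.02131 = 0.05448 L, so [HCOO-] = 0.007271/0.05448 = 0.1335 M.
Kb = Kw/Ka = 1.0e-14 / 1.8 x 10^-4 = 5.56e-11.
[OH^-] = sqrt(Kb x [HCOO-]) = sqrt(5.56e-11 x 0.1335) = 2.72e-6 M.
pOH = 5.56, so pH = 14.00 - 5.56 = 8.44.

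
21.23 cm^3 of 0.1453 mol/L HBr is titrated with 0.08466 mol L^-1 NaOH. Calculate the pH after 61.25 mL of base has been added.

n(acid) = 0.1453 x 0.02123 = 0.003085 mol; n(NaOH) added = 0.08466 x 0.06125 = 0.005185 mol.
Base is in excess by 0.005185 - 0.003085 = 0.002101 mol in a total volume of 0.08248 L.
[OH^-] = 0.002101/0.08248 = 0.02547 M, so pOH = 1.59 and pH = 14.00 - 1.59 = 12.41.

12.41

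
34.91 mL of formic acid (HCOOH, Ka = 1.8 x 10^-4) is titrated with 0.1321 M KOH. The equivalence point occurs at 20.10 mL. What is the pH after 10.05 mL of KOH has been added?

10.05 mL is exactly half the equivalence volume (20.10/2), i.e. the half-equivalence point.
There, n(HA) = n(A^-), so pH = pKa = -log(1.8 x 10^-4) = 3.74.

3.74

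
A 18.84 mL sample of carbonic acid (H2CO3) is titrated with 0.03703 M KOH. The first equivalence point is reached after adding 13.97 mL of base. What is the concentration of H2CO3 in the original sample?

0.0275 M

n(KOH) = 0.03703 x 0.01397 = 0.0005173 mol.
At the first equivalence point, 1 mol OH^- react per mol H2CO3, so n(H2CO3) = 0.0005173 / 1 = 0.0005173 mol.
[H2CO3] = 0.0005173 / 0.01884 L = 0.0275 M.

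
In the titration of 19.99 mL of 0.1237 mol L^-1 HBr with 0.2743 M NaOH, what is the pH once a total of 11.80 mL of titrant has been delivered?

n(acid) = 0.1237 x 0.01999 = 0.002473 mol; n(NaOH) added = 0.2743 x 0.01180 = 0.003237 mol.
Base is in excess by 0.003237 - 0.002473 = 0.0007640 mol in a total volume of 0.03179 L.
[OH^-] = 0.0007640/0.03179 = 0.02403 M, so pOH = 1.62 and pH = 14.00 - 1.62 = 12.38.

12.38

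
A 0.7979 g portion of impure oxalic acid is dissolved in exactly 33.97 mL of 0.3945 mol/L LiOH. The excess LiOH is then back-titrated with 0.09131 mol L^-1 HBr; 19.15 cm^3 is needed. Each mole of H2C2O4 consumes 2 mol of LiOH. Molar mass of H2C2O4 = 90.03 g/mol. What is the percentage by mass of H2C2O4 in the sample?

65.7%

Total n(LiOH) added = 0.3945 x 0.03397 = 0.01340 mol.
n(HBr) used = 0.09131 x 0.01915 = 0.001749 mol, which equals the excess n(LiOH).
So n(LiOH) consumed by the sample = 0.01340 - 0.001749 = 0.01165 mol.
n(H2C2O4) = 0.01165 / 2 = 0.005826 mol.
mass H2C2O4 = 0.005826 x 90.03 = 0.5245 g, so %H2C2O4 = 0.5245/0.7979 x 100 = 65.7%.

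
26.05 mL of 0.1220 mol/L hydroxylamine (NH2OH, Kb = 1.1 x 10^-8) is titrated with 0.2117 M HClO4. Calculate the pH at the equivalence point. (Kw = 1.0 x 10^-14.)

n(NH2OH) = 0.1220 x 0.02605 = 0.003178 mol; V(HClO4) at equivalence = 0.003178/0.2117 = 0.01501 L.
At equivalence the base is fully converted to NH3OH+; total volume = 0.04106 L, so [NH3OH+] = 0.003178/0.04106 = 0.07740 M.
Ka(NH3OH+) = Kw/Kb = 1.0e-14 / 1.1 x 10^-8 = 9.09e-7.
[H^+] = sqrt(Ka x [NH3OH+]) = sqrt(9.09e-7 x 0.07740) = 0.000265 M.
pH = -log(0.000265) = 3.58.

3.58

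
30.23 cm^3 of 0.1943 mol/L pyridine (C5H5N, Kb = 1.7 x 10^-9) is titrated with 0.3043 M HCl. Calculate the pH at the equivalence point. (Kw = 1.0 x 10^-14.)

3.08

n(C5H5N) = 0.1943 x 0.03023 = 0.005874 mol; V(HCl) at equivalence = 0.005874/0.3043 = 0.01930 L.
At equivalence the base is fully converted to C5H5NH+; total volume = 0.04953 L, so [C5H5NH+] = 0.005874/0.04953 = 0.1186 M.
Ka(C5H5NH+) = Kw/Kb = 1.0e-14 / 1.7 x 10^-9 = 5.88e-6.
[H^+] = sqrt(Ka x [C5H5NH+]) = sqrt(5.88e-6 x 0.1186) = 0.000835 M.
pH = -log(0.000835) = 3.08.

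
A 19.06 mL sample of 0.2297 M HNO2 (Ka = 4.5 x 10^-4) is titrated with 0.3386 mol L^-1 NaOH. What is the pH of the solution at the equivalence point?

n(HNO2) = 0.2297 x 0.01906 = 0.004378 mol; V(NaOH) at equivalence = 0.004378/0.3386 = 0.01293 L.
At equivalence all the acid is converted to NO2-; total volume = 0.01906 + 0.01293 = 0.03199 L, so [NO2-] = 0.004378/0.03199 = 0.1369 M.
Kb = Kw/Ka = 1.0e-14 / 4.5 x 10^-4 = 2.22e-11.
[OH^-] = sqrt(Kb x [NO2-]) = sqrt(2.22e-11 x 0.1369) = 1.74e-6 M.
pOH = 5.76, so pH = 14.00 - 5.76 = 8.24.

8.24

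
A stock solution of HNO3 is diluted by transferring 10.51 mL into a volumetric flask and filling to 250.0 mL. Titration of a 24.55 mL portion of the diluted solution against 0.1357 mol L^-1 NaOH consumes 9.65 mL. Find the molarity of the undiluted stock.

n(NaOH) = 0.1357 x 0.009650 = 0.001310 mol.
n(HNO3) in the aliquot = 0.001310 mol.
[diluted HNO3] = 0.001310 / 0.02455 = 0.05334 M.
Dilution factor = 250.0/10.51 = 23.79, so [stock] = 0.05334 x 23.79 = 1.27 M.

1.27 M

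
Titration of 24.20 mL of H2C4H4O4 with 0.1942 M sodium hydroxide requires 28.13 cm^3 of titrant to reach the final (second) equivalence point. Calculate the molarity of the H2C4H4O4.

n(NaOH) = 0.1942 x 0.02813 = 0.005463 mol.
At the final (second) equivalence point, 2 mol OH^- react per mol H2C4H4O4, so n(H2C4H4O4) = 0.005463 / 2 = 0.002731 mol.
[H2C4H4O4] = 0.002731 / 0.02420 L = 0.113 M.

0.113 M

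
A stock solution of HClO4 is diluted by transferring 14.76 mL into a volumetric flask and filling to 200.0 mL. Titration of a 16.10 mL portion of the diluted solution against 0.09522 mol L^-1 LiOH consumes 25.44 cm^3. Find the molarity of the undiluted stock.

n(LiOH) = 0.09522 x 0.02544 = 0.002422 mol.
n(HClO4) in the aliquot = 0.002422 mol.
[diluted HClO4] = 0.002422 / 0.01610 = 0.1505 M.
Dilution factor = 200.0/14.76 = 13.55, so [stock] = 0.1505 x 13.55 = 2.04 M.

2.04 M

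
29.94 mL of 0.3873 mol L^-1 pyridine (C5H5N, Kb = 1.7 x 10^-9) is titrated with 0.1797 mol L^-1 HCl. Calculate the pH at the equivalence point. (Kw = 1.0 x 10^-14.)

3.07

n(C5H5N) = 0.3873 x 0.02994 = 0.01160 mol; V(HCl) at equivalence = 0.01160/0.1797 = 0.06453 L.
At equivalence the base is fully converted to C5H5NH+; total volume = 0.09447 L, so [C5H5NH+] = 0.01160/0.09447 = 0.1227 M.
Ka(C5H5NH+) = Kw/Kb = 1.0e-14 / 1.7 x 10^-9 = 5.88e-6.
[H^+] = sqrt(Ka x [C5H5NH+]) = sqrt(5.88e-6 x 0.1227) = 0.000850 M.
pH = -log(0.000850) = 3.07.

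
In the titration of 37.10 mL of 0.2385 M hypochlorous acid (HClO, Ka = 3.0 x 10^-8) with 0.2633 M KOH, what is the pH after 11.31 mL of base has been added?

7.23

Initial n(HClO) = 0.2385 x 0.03710 = 0.008848 mol.
n(KOH) added = 0.2633 x 0.01131 = 0.002978 mol, converting that many moles of HClO to ClO-.
Remaining n(HClO) = 0.005870 mol; n(ClO-) = 0.002978 mol.
By Henderson-Hasselbalch, pH = pKa + log([A^-]/[HA]) = 7.52 + log(0.002978/0.005870) = 7.52 + (-0.29) = 7.23.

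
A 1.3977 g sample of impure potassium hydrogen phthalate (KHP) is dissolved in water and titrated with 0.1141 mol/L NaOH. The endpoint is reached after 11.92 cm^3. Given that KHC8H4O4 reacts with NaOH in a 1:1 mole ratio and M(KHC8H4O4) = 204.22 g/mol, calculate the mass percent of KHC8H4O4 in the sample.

n(NaOH) = 0.1141 x 0.01192 = 0.001360 mol.
n(KHC8H4O4) = 0.001360 / 1 = 0.001360 mol.
mass of KHC8H4O4 = 0.001360 x 204.22 = 0.2778 g.
% purity = 0.2778 / 1.3977 x 100 = 19.9%.

19.9%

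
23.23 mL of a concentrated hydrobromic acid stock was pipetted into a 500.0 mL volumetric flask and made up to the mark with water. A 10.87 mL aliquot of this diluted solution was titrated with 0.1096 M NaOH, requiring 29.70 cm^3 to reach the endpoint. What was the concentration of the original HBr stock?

n(NaOH) = 0.1096 x 0.02970 = 0.003255 mol.
n(HBr) in the aliquot = 0.003255 mol.
[diluted HBr] = 0.003255 / 0.01087 = 0.2995 M.
Dilution factor = 500.0/23.23 = 21.52, so [stock] = 0.2995 x 21.52 = 6.45 M.

6.45 M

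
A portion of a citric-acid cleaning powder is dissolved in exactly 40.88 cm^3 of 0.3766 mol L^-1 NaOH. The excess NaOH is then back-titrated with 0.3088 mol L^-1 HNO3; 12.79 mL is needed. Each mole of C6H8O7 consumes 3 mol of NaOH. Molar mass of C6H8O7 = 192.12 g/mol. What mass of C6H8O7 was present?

Total n(NaOH) added = 0.3766 x 0.04088 = 0.01540 mol.
n(HNO3) used = 0.3088 x 0.01279 = 0.003950 mol, which equals the excess n(NaOH).
So n(NaOH) consumed by the sample = 0.01540 - 0.003950 = 0.01145 mol.
n(C6H8O7) = 0.01145 / 3 = 0.003815 mol.
mass = 0.003815 mol x 192.12 g/mol = 0.733 g.

0.733 g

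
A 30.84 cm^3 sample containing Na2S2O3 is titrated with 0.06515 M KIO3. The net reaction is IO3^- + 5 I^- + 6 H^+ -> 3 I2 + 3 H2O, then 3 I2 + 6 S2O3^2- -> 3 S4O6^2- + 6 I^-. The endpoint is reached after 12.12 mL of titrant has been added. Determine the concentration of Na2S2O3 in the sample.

n(KIO3) = 0.06515 x 0.01212 = 0.0007896 mol.
From the balanced equation, 1 mol KIO3 reacts with 6 mol Na2S2O3, so n(Na2S2O3) = 0.0007896 x 6/1 = 0.004738 mol.
[Na2S2O3] = 0.004738 / 0.03084 L = 0.154 M.

0.154 M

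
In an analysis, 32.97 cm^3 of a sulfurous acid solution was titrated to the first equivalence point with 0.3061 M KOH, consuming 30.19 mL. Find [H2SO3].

0.280 M

n(KOH) = 0.3061 x 0.03019 = 0.009241 mol.
At the first equivalence point, 1 mol OH^- react per mol H2SO3, so n(H2SO3) = 0.009241 / 1 = 0.009241 mol.
[H2SO3] = 0.009241 / 0.03297 L = 0.280 M.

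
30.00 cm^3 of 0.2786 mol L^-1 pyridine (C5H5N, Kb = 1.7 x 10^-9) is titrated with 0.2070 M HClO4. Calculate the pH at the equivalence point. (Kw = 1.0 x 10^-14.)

3.08

n(C5H5N) = 0.2786 x 0.03000 = 0.008358 mol; V(HClO4) at equivalence = 0.008358/0.2070 = 0.04038 L.
At equivalence the base is fully converted to C5H5NH+; total volume = 0.07038 L, so [C5H5NH+] = 0.008358/0.07038 = 0.1188 M.
Ka(C5H5NH+) = Kw/Kb = 1.0e-14 / 1.7 x 10^-9 = 5.88e-6.
[H^+] = sqrt(Ka x [C5H5NH+]) = sqrt(5.88e-6 x 0.1188) = 0.000836 M.
pH = -log(0.000836) = 3.08.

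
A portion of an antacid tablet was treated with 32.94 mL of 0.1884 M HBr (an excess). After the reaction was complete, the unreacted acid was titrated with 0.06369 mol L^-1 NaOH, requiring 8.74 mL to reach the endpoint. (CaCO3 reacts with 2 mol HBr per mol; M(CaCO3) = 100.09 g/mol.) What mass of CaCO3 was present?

Total n(HBr) added = 0.1884 x 0.03294 = 0.006206 mol.
n(NaOH) used = 0.06369 x 0.008740 = 0.0005567 mol, which equals the excess n(HBr).
So n(HBr) consumed by the sample = 0.006206 - 0.0005567 = 0.005649 mol.
n(CaCO3) = 0.005649 / 2 = 0.002825 mol.
mass = 0.002825 mol x 100.09 g/mol = 0.283 g.

0.283 g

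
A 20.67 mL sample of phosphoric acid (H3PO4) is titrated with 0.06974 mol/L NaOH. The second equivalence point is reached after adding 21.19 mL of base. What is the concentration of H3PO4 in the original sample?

n(NaOH) = 0.06974 x 0.02119 = 0.001478 mol.
At the second equivalence point, 2 mol OH^- react per mol H3PO4, so n(H3PO4) = 0.001478 / 2 = 0.0007389 mol.
[H3PO4] = 0.0007389 / 0.02067 L = 0.0357 M.

0.0357 M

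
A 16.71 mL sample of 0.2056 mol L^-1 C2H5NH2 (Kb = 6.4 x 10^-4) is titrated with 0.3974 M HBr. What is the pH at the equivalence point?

n(C2H5NH2) = 0.2056 x 0.01671 = 0.003436 mol; V(HBr) at equivalence = 0.003436/0.3974 = 0.008645 L.
At equivalence the base is fully converted to C2H5NH3+; total volume = 0.02536 L, so [C2H5NH3+] = 0.003436/0.02536 = 0.1355 M.
Ka(C2H5NH3+) = Kw/Kb = 1.0e-14 / 6.4 x 10^-4 = 1.56e-11.
[H^+] = sqrt(Ka x [C2H5NH3+]) = sqrt(1.56e-11 x 0.1355) = 1.46e-6 M.
pH = -log(1.46e-6) = 5.84.

5.84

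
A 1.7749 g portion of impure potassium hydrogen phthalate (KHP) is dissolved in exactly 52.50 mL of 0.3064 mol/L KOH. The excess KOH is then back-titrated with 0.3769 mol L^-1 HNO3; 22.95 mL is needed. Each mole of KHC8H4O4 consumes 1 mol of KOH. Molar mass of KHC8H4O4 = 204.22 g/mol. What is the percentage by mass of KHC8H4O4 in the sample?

85.6%

Total n(KOH) added = 0.3064 x 0.05250 = 0.01609 mol.
n(HNO3) used = 0.3769 x 0.02295 = 0.008650 mol, which equals the excess n(KOH).
So n(KOH) consumed by the sample = 0.01609 - 0.008650 = 0.007436 mol.
n(KHC8H4O4) = 0.007436 / 1 = 0.007436 mol.
mass KHC8H4O4 = 0.007436 x 204.22 = 1.519 g, so %KHC8H4O4 = 1.519/1.7749 x 100 = 85.6%.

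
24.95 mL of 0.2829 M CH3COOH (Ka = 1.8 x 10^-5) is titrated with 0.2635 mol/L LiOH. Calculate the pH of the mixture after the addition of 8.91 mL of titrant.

4.44

Initial n(CH3COOH) = 0.2829 x 0.02495 = 0.007058 mol.
n(LiOH) added = 0.2635 x 0.008910 = 0.002348 mol, converting that many moles of CH3COOH to CH3COO-.
Remaining n(CH3COOH) = 0.004711 mol; n(CH3COO-) = 0.002348 mol.
By Henderson-Hasselbalch, pH = pKa + log([A^-]/[HA]) = 4.74 + log(0.002348/0.004711) = 4.74 + (-0.30) = 4.44.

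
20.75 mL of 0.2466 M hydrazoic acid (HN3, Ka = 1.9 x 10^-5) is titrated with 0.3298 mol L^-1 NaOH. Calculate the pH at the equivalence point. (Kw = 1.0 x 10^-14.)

8.94

n(HN3) = 0.2466 x 0.02075 = 0.005117 mol; V(NaOH) at equivalence = 0.005117/0.3298 = 0.01552 L.
At equivalence all the acid is converted to N3-; total volume = 0.02075 + 0.01552 = 0.03627 L, so [N3-] = 0.005117/0.03627 = 0.1411 M.
Kb = Kw/Ka = 1.0e-14 / 1.9 x 10^-5 = 5.26e-10.
[OH^-] = sqrt(Kb x [N3-]) = sqrt(5.26e-10 x 0.1411) = 8.62e-6 M.
pOH = 5.06, so pH = 14.00 - 5.06 = 8.94.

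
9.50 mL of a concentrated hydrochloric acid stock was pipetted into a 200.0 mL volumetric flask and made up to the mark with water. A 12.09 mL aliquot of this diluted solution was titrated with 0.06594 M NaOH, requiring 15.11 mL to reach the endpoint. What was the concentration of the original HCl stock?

n(NaOH) = 0.06594 x 0.01511 = 0.0009964 mol.
n(HCl) in the aliquot = 0.0009964 mol.
[diluted HCl] = 0.0009964 / 0.01209 = 0.08241 M.
Dilution factor = 200.0/9.500 = 21.05, so [stock] = 0.08241 x 21.05 = 1.73 M.

1.73 M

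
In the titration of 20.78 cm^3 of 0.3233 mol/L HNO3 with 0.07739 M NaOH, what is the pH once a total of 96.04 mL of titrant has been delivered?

n(acid) = 0.3233 x 0.02078 = 0.006718 mol; n(NaOH) added = 0.07739 x 0.09604 = 0.007433 mol.
Base is in excess by 0.007433 - 0.006718 = 0.0007144 mol in a total volume of 0.1168 L.
[OH^-] = 0.0007144/0.1168 = 0.006115 M, so pOH = 2.21 and pH = 14.00 - 2.21 = 11.79.

11.79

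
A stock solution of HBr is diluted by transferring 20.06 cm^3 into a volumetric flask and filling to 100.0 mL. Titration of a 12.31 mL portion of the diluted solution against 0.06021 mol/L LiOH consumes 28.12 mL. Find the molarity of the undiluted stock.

n(LiOH) = 0.06021 x 0.02812 = 0.001693 mol.
n(HBr) in the aliquot = 0.001693 mol.
[diluted HBr] = 0.001693 / 0.01231 = 0.1375 M.
Dilution factor = 100.0/20.06 = 4.985, so [stock] = 0.1375 x 4.985 = 0.686 M.

0.686 M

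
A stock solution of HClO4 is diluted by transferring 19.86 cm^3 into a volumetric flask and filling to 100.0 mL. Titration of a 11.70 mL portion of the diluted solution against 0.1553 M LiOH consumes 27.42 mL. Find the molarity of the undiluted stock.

n(LiOH) = 0.1553 x 0.02742 = 0.004258 mol.
n(HClO4) in the aliquot = 0.004258 mol.
[diluted HClO4] = 0.004258 / 0.01170 = 0.3640 M.
Dilution factor = 100.0/19.86 = 5.035, so [stock] = 0.3640 x 5.035 = 1.83 M.

1.83 M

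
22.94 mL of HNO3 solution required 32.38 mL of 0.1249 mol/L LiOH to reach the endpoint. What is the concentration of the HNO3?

0.176 M

n(LiOH) delivered = 0.1249 x 0.03238 = 0.004044 mol.
For a 1:1 reaction, n(HNO3) = 0.004044 mol.
[HNO3] = 0.004044 mol / 0.02294 L = 0.176 M.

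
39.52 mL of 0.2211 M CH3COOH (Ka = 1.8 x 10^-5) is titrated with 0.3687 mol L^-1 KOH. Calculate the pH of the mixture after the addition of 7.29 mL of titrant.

4.39

Initial n(CH3COOH) = 0.2211 x 0.03952 = 0.008738 mol.
n(KOH) added = 0.3687 x 0.007290 = 0.002688 mol, converting that many moles of CH3COOH to CH3COO-.
Remaining n(CH3COOH) = 0.006050 mol; n(CH3COO-) = 0.002688 mol.
By Henderson-Hasselbalch, pH = pKa + log([A^-]/[HA]) = 4.74 + log(0.002688/0.006050) = 4.74 + (-0.35) = 4.39.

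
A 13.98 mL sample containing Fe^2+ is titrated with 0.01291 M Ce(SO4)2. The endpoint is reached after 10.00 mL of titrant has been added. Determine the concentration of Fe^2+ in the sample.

0.00923 M

n(Ce(SO4)2) = 0.01291 x 0.01000 = 0.0001291 mol.
From the balanced equation, 1 mol Ce(SO4)2 reacts with 1 mol Fe^2+, so n(Fe^2+) = 0.0001291 x 1/1 = 0.0001291 mol.
[Fe^2+] = 0.0001291 / 0.01398 L = 0.00923 M.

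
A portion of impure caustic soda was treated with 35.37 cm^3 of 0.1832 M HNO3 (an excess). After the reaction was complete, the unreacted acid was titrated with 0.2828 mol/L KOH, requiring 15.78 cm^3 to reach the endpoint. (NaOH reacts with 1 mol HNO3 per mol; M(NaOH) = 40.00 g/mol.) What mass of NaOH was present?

0.0807 g

Total n(HNO3) added = 0.1832 x 0.03537 = 0.006480 mol.
n(KOH) used = 0.2828 x 0.01578 = 0.004463 mol, which equals the excess n(HNO3).
So n(HNO3) consumed by the sample = 0.006480 - 0.004463 = 0.002017 mol.
n(NaOH) = 0.002017 / 1 = 0.002017 mol.
mass = 0.002017 mol x 40.00 g/mol = 0.0807 g.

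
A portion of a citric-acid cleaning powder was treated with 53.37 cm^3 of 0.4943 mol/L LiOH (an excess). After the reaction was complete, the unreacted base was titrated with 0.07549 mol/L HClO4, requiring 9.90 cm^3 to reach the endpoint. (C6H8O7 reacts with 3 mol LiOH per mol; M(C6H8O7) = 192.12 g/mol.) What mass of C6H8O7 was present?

Total n(LiOH) added = 0.4943 x 0.05337 = 0.02638 mol.
n(HClO4) used = 0.07549 x 0.009900 = 0.0007474 mol, which equals the excess n(LiOH).
So n(LiOH) consumed by the sample = 0.02638 - 0.0007474 = 0.02563 mol.
n(C6H8O7) = 0.02563 / 3 = 0.008544 mol.
mass = 0.008544 mol x 192.12 g/mol = 1.64 g.

1.64 g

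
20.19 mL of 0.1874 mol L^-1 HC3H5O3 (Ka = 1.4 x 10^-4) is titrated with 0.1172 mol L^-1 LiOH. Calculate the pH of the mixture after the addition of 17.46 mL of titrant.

Initial n(HC3H5O3) = 0.1874 x 0.02019 = 0.003784 mol.
n(LiOH) added = 0.1172 x 0.01746 = 0.002046 mol, converting that many moles of HC3H5O3 to C3H5O3-.
Remaining n(HC3H5O3) = 0.001737 mol; n(C3H5O3-) = 0.002046 mol.
By Henderson-Hasselbalch, pH = pKa + log([A^-]/[HA]) = 3.85 + log(0.002046/0.001737) = 3.85 + (+0.07) = 3.92.

3.92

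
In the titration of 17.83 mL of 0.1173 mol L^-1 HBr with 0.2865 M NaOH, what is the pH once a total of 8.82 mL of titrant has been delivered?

n(acid) = 0.1173 x 0.01783 = 0.002091 mol; n(NaOH) added = 0.2865 x 0.008820 = 0.002527 mol.
Base is in excess by 0.002527 - 0.002091 = 0.0004355 mol in a total volume of 0.02665 L.
[OH^-] = 0.0004355/0.02665 = 0.01634 M, so pOH = 1.79 and pH = 14.00 - 1.79 = 12.21.

12.21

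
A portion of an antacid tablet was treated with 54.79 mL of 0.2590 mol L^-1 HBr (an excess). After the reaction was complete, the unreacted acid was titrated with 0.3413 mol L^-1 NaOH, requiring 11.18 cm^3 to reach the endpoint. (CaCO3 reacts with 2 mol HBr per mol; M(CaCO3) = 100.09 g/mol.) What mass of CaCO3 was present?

Total n(HBr) added = 0.2590 x 0.05479 = 0.01419 mol.
n(NaOH) used = 0.3413 x 0.01118 = 0.003816 mol, which equals the excess n(HBr).
So n(HBr) consumed by the sample = 0.01419 - 0.003816 = 0.01037 mol.
n(CaCO3) = 0.01037 / 2 = 0.005187 mol.
mass = 0.005187 mol x 100.09 g/mol = 0.519 g.

0.519 g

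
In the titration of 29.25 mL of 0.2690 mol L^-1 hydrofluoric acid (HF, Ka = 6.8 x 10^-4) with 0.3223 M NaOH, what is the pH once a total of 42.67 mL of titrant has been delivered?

n(acid) = 0.2690 x 0.02925 = 0.007868 mol; n(NaOH) added = 0.3223 x 0.04267 = 0.01375 mol.
Base is in excess by 0.01375 - 0.007868 = 0.005884 mol in a total volume of 0.07192 L.
[OH^-] = 0.005884/0.07192 = 0.08182 M, so pOH = 1.09 and pH = 14.00 - 1.09 = 12.91.

12.91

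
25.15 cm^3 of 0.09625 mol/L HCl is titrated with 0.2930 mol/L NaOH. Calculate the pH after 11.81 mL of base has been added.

n(acid) = 0.09625 x 0.02515 = 0.002421 mol; n(NaOH) added = 0.2930 x 0.01181 = 0.003460 mol.
Base is in excess by 0.003460 - 0.002421 = 0.001040 mol in a total volume of 0.03696 L.
[OH^-] = 0.001040/0.03696 = 0.02813 M, so pOH = 1.55 and pH = 14.00 - 1.55 = 12.45.

12.45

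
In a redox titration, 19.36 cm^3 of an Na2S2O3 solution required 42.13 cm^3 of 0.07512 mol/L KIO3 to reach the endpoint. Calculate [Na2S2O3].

n(KIO3) = 0.07512 x 0.04213 = 0.003165 mol.
From the balanced equation, 1 mol KIO3 reacts with 6 mol Na2S2O3, so n(Na2S2O3) = 0.003165 x 6/1 = 0.01899 mol.
[Na2S2O3] = 0.01899 / 0.01936 L = 0.981 M.

0.981 M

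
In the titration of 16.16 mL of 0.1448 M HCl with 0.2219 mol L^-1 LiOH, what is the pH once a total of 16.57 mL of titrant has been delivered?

n(acid) = 0.1448 x 0.01616 = 0.002340 mol; n(LiOH) added = 0.2219 x 0.01657 = 0.003677 mol.
Base is in excess by 0.003677 - 0.002340 = 0.001337 mol in a total volume of 0.03273 L.
[OH^-] = 0.001337/0.03273 = 0.04085 M, so pOH = 1.39 and pH = 14.00 - 1.39 = 12.61.

12.61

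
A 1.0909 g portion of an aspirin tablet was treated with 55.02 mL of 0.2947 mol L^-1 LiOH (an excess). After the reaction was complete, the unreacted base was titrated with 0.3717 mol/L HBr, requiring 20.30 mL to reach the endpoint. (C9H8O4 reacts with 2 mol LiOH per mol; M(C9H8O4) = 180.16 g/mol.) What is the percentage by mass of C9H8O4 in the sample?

Total n(LiOH) added = 0.2947 x 0.05502 = 0.01621 mol.
n(HBr) used = 0.3717 x 0.02030 = 0.007546 mol, which equals the excess n(LiOH).
So n(LiOH) consumed by the sample = 0.01621 - 0.007546 = 0.008669 mol.
n(C9H8O4) = 0.008669 / 2 = 0.004334 mol.
mass C9H8O4 = 0.004334 x 180.16 = 0.7809 g, so %C9H8O4 = 0.7809/1.0909 x 100 = 71.6%.

71.6%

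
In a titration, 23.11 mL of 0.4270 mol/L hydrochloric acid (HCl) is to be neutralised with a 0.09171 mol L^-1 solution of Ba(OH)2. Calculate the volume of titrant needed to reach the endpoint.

n(HCl) = 0.4270 mol/L x 0.02311 L = 0.009868 mol.
The neutralisation is 2 HCl : 1 Ba(OH)2, so n(Ba(OH)2) = 0.009868 x 1/2 = 0.004934 mol.
V(Ba(OH)2) = 0.004934 / 0.09171 = 0.05380 L = 53.8 mL.

53.8 mL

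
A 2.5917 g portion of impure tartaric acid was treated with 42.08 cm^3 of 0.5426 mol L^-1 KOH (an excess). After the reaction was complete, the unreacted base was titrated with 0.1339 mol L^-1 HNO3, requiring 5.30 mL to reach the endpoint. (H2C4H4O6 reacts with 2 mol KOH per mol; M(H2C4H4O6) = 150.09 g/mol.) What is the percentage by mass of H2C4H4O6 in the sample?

64.1%

Total n(KOH) added = 0.5426 x 0.04208 = 0.02283 mol.
n(HNO3) used = 0.1339 x 0.005300 = 0.0007097 mol, which equals the excess n(KOH).
So n(KOH) consumed by the sample = 0.02283 - 0.0007097 = 0.02212 mol.
n(H2C4H4O6) = 0.02212 / 2 = 0.01106 mol.
mass H2C4H4O6 = 0.01106 x 150.09 = 1.660 g, so %H2C4H4O6 = 1.660/2.5917 x 100 = 64.1%.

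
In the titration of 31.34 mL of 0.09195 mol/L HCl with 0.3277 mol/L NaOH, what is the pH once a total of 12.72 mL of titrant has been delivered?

12.47

n(acid) = 0.09195 x 0.03134 = 0.002882 mol; n(NaOH) added = 0.3277 x 0.01272 = 0.004168 mol.
Base is in excess by 0.004168 - 0.002882 = 0.001287 mol in a total volume of 0.04406 L.
[OH^-] = 0.001287/0.04406 = 0.02920 M, so pOH = 1.53 and pH = 14.00 - 1.53 = 12.47.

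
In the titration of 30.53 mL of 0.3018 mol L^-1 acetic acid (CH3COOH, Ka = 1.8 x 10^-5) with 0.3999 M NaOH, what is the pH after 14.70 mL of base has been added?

Initial n(CH3COOH) = 0.3018 x 0.03053 = 0.009214 mol.
n(NaOH) added = 0.3999 x 0.01470 = 0.005879 mol, converting that many moles of CH3COOH to CH3COO-.
Remaining n(CH3COOH) = 0.003335 mol; n(CH3COO-) = 0.005879 mol.
By Henderson-Hasselbalch, pH = pKa + log([A^-]/[HA]) = 4.74 + log(0.005879/0.003335) = 4.74 + (+0.25) = 4.99.

4.99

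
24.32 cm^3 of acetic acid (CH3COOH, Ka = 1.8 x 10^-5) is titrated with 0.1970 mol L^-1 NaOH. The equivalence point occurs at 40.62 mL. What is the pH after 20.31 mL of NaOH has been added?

4.74

20.31 mL is exactly half the equivalence volume (40.62/2), i.e. the half-equivalence point.
There, n(HA) = n(A^-), so pH = pKa = -log(1.8 x 10^-5) = 4.74.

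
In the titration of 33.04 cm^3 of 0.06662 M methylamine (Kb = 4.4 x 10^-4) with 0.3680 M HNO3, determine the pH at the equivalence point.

5.95

n(CH3NH2) = 0.06662 x 0.03304 = 0.002201 mol; V(HNO3) at equivalence = 0.002201/0.3680 = 0.005981 L.
At equivalence the base is fully converted to CH3NH3+; total volume = 0.03902 L, so [CH3NH3+] = 0.002201/0.03902 = 0.05641 M.
Ka(CH3NH3+) = Kw/Kb = 1.0e-14 / 4.4 x 10^-4 = 2.27e-11.
[H^+] = sqrt(Ka x [CH3NH3+]) = sqrt(2.27e-11 x 0.05641) = 1.13e-6 M.
pH = -log(1.13e-6) = 5.95.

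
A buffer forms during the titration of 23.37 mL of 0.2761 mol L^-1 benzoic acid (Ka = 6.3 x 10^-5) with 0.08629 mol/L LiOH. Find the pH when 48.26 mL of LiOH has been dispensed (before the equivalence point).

4.46

Initial n(C6H5COOH) = 0.2761 x 0.02337 = 0.006452 mol.
n(LiOH) added = 0.08629 x 0.04826 = 0.004164 mol, converting that many moles of C6H5COOH to C6H5COO-.
Remaining n(C6H5COOH) = 0.002288 mol; n(C6H5COO-) = 0.004164 mol.
By Henderson-Hasselbalch, pH = pKa + log([A^-]/[HA]) = 4.20 + log(0.004164/0.002288) = 4.20 + (+0.26) = 4.46.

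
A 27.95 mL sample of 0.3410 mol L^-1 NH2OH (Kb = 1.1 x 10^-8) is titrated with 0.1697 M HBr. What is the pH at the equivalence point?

3.49

n(NH2OH) = 0.3410 x 0.02795 = 0.009531 mol; V(HBr) at equivalence = 0.009531/0.1697 = 0.05616 L.
At equivalence the base is fully converted to NH3OH+; total volume = 0.08411 L, so [NH3OH+] = 0.009531/0.08411 = 0.1133 M.
Ka(NH3OH+) = Kw/Kb = 1.0e-14 / 1.1 x 10^-8 = 9.09e-7.
[H^+] = sqrt(Ka x [NH3OH+]) = sqrt(9.09e-7 x 0.1133) = 0.000321 M.
pH = -log(0.000321) = 3.49.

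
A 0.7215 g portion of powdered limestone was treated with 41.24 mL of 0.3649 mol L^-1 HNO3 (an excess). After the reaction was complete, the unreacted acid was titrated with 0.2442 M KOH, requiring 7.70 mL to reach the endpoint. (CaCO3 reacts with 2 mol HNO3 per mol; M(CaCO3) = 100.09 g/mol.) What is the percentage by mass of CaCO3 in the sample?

Total n(HNO3) added = 0.3649 x 0.04124 = 0.01505 mol.
n(KOH) used = 0.2442 x 0.007700 = 0.001880 mol, which equals the excess n(HNO3).
So n(HNO3) consumed by the sample = 0.01505 - 0.001880 = 0.01317 mol.
n(CaCO3) = 0.01317 / 2 = 0.006584 mol.
mass CaCO3 = 0.006584 x 100.09 = 0.6590 g, so %CaCO3 = 0.6590/0.7215 x 100 = 91.3%.

91.3%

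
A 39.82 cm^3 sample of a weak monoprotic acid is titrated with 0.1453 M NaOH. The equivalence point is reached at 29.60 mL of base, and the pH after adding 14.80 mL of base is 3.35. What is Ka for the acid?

14.80 mL is half of the equivalence volume, so this is the half-equivalence point where [HA] = [A^-].
At half-equivalence pH = pKa, so pKa = 3.35.
Ka = 10^(-3.35) = 4.5 x 10^-4.

4.5 x 10^-4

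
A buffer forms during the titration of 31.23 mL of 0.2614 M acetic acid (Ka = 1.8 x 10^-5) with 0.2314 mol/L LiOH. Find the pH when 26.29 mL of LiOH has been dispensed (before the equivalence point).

5.21

Initial n(CH3COOH) = 0.2614 x 0.03123 = 0.008164 mol.
n(LiOH) added = 0.2314 x 0.02629 = 0.006084 mol, converting that many moles of CH3COOH to CH3COO-.
Remaining n(CH3COOH) = 0.002080 mol; n(CH3COO-) = 0.006084 mol.
By Henderson-Hasselbalch, pH = pKa + log([A^-]/[HA]) = 4.74 + log(0.006084/0.002080) = 4.74 + (+0.47) = 5.21.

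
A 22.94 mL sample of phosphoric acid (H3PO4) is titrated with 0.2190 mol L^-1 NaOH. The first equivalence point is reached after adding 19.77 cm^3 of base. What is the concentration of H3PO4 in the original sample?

0.189 M

n(NaOH) = 0.2190 x 0.01977 = 0.004330 mol.
At the first equivalence point, 1 mol OH^- react per mol H3PO4, so n(H3PO4) = 0.004330 / 1 = 0.004330 mol.
[H3PO4] = 0.004330 / 0.02294 L = 0.189 M.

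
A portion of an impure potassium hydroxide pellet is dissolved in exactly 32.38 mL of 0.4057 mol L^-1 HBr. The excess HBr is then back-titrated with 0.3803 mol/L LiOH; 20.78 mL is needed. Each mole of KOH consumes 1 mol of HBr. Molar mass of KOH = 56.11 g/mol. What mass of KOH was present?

0.294 g

Total n(HBr) added = 0.4057 x 0.03238 = 0.01314 mol.
n(LiOH) used = 0.3803 x 0.02078 = 0.007903 mol, which equals the excess n(HBr).
So n(HBr) consumed by the sample = 0.01314 - 0.007903 = 0.005234 mol.
n(KOH) = 0.005234 / 1 = 0.005234 mol.
mass = 0.005234 mol x 56.11 g/mol = 0.294 g.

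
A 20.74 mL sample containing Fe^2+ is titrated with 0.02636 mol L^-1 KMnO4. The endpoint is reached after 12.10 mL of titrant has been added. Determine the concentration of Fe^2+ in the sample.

n(KMnO4) = 0.02636 x 0.01210 = 0.0003190 mol.
From the balanced equation, 1 mol KMnO4 reacts with 5 mol Fe^2+, so n(Fe^2+) = 0.0003190 x 5/1 = 0.001595 mol.
[Fe^2+] = 0.001595 / 0.02074 L = 0.0769 M.

0.0769 M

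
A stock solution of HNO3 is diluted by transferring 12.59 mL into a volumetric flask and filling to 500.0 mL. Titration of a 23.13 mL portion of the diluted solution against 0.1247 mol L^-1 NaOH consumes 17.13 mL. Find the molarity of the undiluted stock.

n(NaOH) = 0.1247 x 0.01713 = 0.002136 mol.
n(HNO3) in the aliquot = 0.002136 mol.
[diluted HNO3] = 0.002136 / 0.02313 = 0.09235 M.
Dilution factor = 500.0/12.59 = 39.71, so [stock] = 0.09235 x 39.71 = 3.67 M.

3.67 M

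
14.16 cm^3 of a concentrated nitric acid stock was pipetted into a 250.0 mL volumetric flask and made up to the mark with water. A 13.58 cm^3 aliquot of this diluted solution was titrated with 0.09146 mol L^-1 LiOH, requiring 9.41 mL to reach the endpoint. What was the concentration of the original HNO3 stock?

n(LiOH) = 0.09146 x 0.009410 = 0.0008606 mol.
n(HNO3) in the aliquot = 0.0008606 mol.
[diluted HNO3] = 0.0008606 / 0.01358 = 0.06338 M.
Dilution factor = 250.0/14.16 = 17.66, so [stock] = 0.06338 x 17.66 = 1.12 M.

1.12 M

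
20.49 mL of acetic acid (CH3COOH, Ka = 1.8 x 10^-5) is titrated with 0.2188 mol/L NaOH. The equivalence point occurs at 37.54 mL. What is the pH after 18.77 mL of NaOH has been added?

18.77 mL is exactly half the equivalence volume (37.54/2), i.e. the half-equivalence point.
There, n(HA) = n(A^-), so pH = pKa = -log(1.8 x 10^-5) = 4.74.

4.74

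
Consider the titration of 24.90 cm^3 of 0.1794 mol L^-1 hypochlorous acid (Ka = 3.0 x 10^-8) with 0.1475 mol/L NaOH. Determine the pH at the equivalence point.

n(HClO) = 0.1794 x 0.02490 = 0.004467 mol; V(NaOH) at equivalence = 0.004467/0.1475 = 0.03029 L.
At equivalence all the acid is converted to ClO-; total volume = 0.02490 + 0.03029 = 0.05519 L, so [ClO-] = 0.004467/0.05519 = 0.08095 M.
Kb = Kw/Ka = 1.0e-14 / 3.0 x 10^-8 = 3.33e-7.
[OH^-] = sqrt(Kb x [ClO-]) = sqrt(3.33e-7 x 0.08095) = 0.000164 M.
pOH = 3.78, so pH = 14.00 - 3.78 = 10.22.

10.22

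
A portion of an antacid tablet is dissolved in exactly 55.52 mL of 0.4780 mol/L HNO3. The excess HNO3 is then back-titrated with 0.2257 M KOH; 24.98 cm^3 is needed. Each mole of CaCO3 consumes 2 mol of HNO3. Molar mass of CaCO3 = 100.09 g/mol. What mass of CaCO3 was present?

Total n(HNO3) added = 0.4780 x 0.05552 = 0.02654 mol.
n(KOH) used = 0.2257 x 0.02498 = 0.005638 mol, which equals the excess n(HNO3).
So n(HNO3) consumed by the sample = 0.02654 - 0.005638 = 0.02090 mol.
n(CaCO3) = 0.02090 / 2 = 0.01045 mol.
mass = 0.01045 mol x 100.09 g/mol = 1.05 g.

1.05 g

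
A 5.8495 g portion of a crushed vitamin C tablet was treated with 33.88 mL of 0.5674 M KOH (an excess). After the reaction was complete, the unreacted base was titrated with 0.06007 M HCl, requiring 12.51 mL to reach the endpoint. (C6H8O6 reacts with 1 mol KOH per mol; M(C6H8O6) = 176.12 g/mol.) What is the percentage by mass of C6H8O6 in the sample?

55.6%

Total n(KOH) added = 0.5674 x 0.03388 = 0.01922 mol.
n(HCl) used = 0.06007 x 0.01251 = 0.0007515 mol, which equals the excess n(KOH).
So n(KOH) consumed by the sample = 0.01922 - 0.0007515 = 0.01847 mol.
n(C6H8O6) = 0.01847 / 1 = 0.01847 mol.
mass C6H8O6 = 0.01847 x 176.12 = 3.253 g, so %C6H8O6 = 3.253/5.8495 x 100 = 55.6%.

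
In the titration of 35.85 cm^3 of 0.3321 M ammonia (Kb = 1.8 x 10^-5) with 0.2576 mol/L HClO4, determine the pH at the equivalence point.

n(NH3) = 0.3321 x 0.03585 = 0.01191 mol; V(HClO4) at equivalence = 0.01191/0.2576 = 0.04622 L.
At equivalence the base is fully converted to NH4+; total volume = 0.08207 L, so [NH4+] = 0.01191/0.08207 = 0.1451 M.
Ka(NH4+) = Kw/Kb = 1.0e-14 / 1.8 x 10^-5 = 5.56e-10.
[H^+] = sqrt(Ka x [NH4+]) = sqrt(5.56e-10 x 0.1451) = 8.98e-6 M.
pH = -log(8.98e-6) = 5.05.

5.05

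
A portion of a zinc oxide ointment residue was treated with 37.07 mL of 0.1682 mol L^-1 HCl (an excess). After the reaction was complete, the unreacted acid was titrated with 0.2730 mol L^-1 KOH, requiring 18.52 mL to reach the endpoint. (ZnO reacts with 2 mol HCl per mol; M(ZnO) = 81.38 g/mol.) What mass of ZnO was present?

0.0480 g

Total n(HCl) added = 0.1682 x 0.03707 = 0.006235 mol.
n(KOH) used = 0.2730 x 0.01852 = 0.005056 mol, which equals the excess n(HCl).
So n(HCl) consumed by the sample = 0.006235 - 0.005056 = 0.001179 mol.
n(ZnO) = 0.001179 / 2 = 0.0005896 mol.
mass = 0.0005896 mol x 81.38 g/mol = 0.0480 g.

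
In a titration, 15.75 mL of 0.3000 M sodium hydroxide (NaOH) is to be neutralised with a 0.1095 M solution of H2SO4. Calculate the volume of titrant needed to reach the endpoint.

21.6 mL

n(NaOH) = 0.3000 mol/L x 0.01575 L = 0.004725 mol.
The neutralisation is 2 NaOH : 1 H2SO4, so n(H2SO4) = 0.004725 x 1/2 = 0.002363 mol.
V(H2SO4) = 0.002363 / 0.1095 = 0.02158 L = 21.6 mL.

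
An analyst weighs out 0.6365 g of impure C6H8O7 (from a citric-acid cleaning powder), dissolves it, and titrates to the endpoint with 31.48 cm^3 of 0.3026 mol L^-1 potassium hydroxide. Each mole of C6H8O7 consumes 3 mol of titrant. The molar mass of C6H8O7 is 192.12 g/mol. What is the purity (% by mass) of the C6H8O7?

n(KOH) = 0.3026 x 0.03148 = 0.009526 mol.
n(C6H8O7) = 0.009526 / 3 = 0.003175 mol.
mass of C6H8O7 = 0.003175 x 192.12 = 0.6100 g.
% purity = 0.6100 / 0.6365 x 100 = 95.8%.

95.8%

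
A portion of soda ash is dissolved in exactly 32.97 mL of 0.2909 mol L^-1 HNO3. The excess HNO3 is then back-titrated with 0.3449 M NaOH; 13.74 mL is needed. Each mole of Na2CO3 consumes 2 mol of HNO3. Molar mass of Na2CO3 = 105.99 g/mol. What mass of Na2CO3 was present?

0.257 g

Total n(HNO3) added = 0.2909 x 0.03297 = 0.009591 mol.
n(NaOH) used = 0.3449 x 0.01374 = 0.004739 mol, which equals the excess n(HNO3).
So n(HNO3) consumed by the sample = 0.009591 - 0.004739 = 0.004852 mol.
n(Na2CO3) = 0.004852 / 2 = 0.002426 mol.
mass = 0.002426 mol x 105.99 g/mol = 0.257 g.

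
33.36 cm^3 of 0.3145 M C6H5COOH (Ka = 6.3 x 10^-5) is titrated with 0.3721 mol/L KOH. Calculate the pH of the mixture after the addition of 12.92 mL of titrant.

4.13

Initial n(C6H5COOH) = 0.3145 x 0.03336 = 0.01049 mol.
n(KOH) added = 0.3721 x 0.01292 = 0.004808 mol, converting that many moles of C6H5COOH to C6H5COO-.
Remaining n(C6H5COOH) = 0.005684 mol; n(C6H5COO-) = 0.004808 mol.
By Henderson-Hasselbalch, pH = pKa + log([A^-]/[HA]) = 4.20 + log(0.004808/0.005684) = 4.20 + (-0.07) = 4.13.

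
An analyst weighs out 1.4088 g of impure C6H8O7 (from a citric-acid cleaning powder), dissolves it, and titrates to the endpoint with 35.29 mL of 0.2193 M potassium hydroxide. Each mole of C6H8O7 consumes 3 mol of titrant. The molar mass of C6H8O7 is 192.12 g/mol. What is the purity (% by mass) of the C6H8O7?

35.2%

n(KOH) = 0.2193 x 0.03529 = 0.007739 mol.
n(C6H8O7) = 0.007739 / 3 = 0.002580 mol.
mass of C6H8O7 = 0.002580 x 192.12 = 0.4956 g.
% purity = 0.4956 / 1.4088 x 100 = 35.2%.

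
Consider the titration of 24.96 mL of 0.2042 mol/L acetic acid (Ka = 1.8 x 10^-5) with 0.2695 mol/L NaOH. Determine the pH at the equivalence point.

n(CH3COOH) = 0.2042 x 0.02496 = 0.005097 mol; V(NaOH) at equivalence = 0.005097/0.2695 = 0.01891 L.
At equivalence all the acid is converted to CH3COO-; total volume = 0.02496 + 0.01891 = 0.04387 L, so [CH3COO-] = 0.005097/0.04387 = 0.1162 M.
Kb = Kw/Ka = 1.0e-14 / 1.8 x 10^-5 = 5.56e-10.
[OH^-] = sqrt(Kb x [CH3COO-]) = sqrt(5.56e-10 x 0.1162) = 8.03e-6 M.
pOH = 5.10, so pH = 14.00 - 5.10 = 8.90.

8.90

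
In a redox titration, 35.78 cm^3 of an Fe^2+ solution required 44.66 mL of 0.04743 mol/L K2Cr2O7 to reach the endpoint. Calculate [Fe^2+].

0.355 M

n(K2Cr2O7) = 0.04743 x 0.04466 = 0.002118 mol.
From the balanced equation, 1 mol K2Cr2O7 reacts with 6 mol Fe^2+, so n(Fe^2+) = 0.002118 x 6/1 = 0.01271 mol.
[Fe^2+] = 0.01271 / 0.03578 L = 0.355 M.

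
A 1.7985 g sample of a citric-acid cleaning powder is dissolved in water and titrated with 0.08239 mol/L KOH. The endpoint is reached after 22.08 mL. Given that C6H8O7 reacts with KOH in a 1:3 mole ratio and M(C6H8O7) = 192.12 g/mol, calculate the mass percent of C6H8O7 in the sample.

n(KOH) = 0.08239 x 0.02208 = 0.001819 mol.
n(C6H8O7) = 0.001819 / 3 = 0.0006064 mol.
mass of C6H8O7 = 0.0006064 x 192.12 = 0.1165 g.
% purity = 0.1165 / 1.7985 x 100 = 6.48%.

6.48%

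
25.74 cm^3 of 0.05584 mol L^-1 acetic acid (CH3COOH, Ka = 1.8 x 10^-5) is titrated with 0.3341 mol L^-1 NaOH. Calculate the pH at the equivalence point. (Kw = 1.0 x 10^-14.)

8.71

n(CH3COOH) = 0.05584 x 0.02574 = 0.001437 mol; V(NaOH) at equivalence = 0.001437/0.3341 = 0.004302 L.
At equivalence all the acid is converted to CH3COO-; total volume = 0.02574 + 0.004302 = 0.03004 L, so [CH3COO-] = 0.001437/0.03004 = 0.04784 M.
Kb = Kw/Ka = 1.0e-14 / 1.8 x 10^-5 = 5.56e-10.
[OH^-] = sqrt(Kb x [CH3COO-]) = sqrt(5.56e-10 x 0.04784) = 5.16e-6 M.
pOH = 5.29, so pH = 14.00 - 5.29 = 8.71.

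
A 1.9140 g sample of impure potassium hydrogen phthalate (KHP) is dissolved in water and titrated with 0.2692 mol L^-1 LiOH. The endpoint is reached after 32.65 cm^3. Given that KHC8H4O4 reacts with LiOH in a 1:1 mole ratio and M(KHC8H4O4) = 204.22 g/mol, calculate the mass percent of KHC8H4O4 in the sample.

93.8%

n(LiOH) = 0.2692 x 0.03265 = 0.008789 mol.
n(KHC8H4O4) = 0.008789 / 1 = 0.008789 mol.
mass of KHC8H4O4 = 0.008789 x 204.22 = 1.795 g.
% purity = 1.795 / 1.9140 x 100 = 93.8%.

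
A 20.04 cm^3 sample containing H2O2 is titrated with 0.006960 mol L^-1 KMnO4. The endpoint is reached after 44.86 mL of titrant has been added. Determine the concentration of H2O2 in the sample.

0.0390 M

n(KMnO4) = 0.006960 x 0.04486 = 0.0003122 mol.
From the balanced equation, 2 mol KMnO4 reacts with 5 mol H2O2, so n(H2O2) = 0.0003122 x 5/2 = 0.0007806 mol.
[H2O2] = 0.0007806 / 0.02004 L = 0.0390 M.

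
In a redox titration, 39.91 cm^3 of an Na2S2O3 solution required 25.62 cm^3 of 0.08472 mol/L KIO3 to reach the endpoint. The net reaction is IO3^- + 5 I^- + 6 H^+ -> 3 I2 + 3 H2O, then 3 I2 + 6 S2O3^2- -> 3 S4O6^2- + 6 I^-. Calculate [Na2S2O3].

n(KIO3) = 0.08472 x 0.02562 = 0.002171 mol.
From the balanced equation, 1 mol KIO3 reacts with 6 mol Na2S2O3, so n(Na2S2O3) = 0.002171 x 6/1 = 0.01302 mol.
[Na2S2O3] = 0.01302 / 0.03991 L = 0.326 M.

0.326 M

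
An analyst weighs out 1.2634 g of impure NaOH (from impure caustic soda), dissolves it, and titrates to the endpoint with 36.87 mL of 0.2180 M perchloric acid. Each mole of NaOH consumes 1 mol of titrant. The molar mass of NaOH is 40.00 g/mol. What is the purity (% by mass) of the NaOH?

25.4%

n(HClO4) = 0.2180 x 0.03687 = 0.008038 mol.
n(NaOH) = 0.008038 / 1 = 0.008038 mol.
mass of NaOH = 0.008038 x 40.00 = 0.3215 g.
% purity = 0.3215 / 1.2634 x 100 = 25.4%.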